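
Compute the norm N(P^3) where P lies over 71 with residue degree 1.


N(P^a) = p^(a*f)
= 71^(3*1)
= 71^3
= 357911

357911


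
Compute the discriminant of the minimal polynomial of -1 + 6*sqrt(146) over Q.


The element -1 + 6*sqrt(146) has minimal polynomial:
x^2 + 2*x - 5255
Discriminant = (2)^2 - 4*(-5255)
= 4 + 21020
= 21024

21024


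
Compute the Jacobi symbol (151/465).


Compute (151/465) via quadratic reciprocity:
  reciprocity: (151/465) -> +(465/151)
  reduce: (12/151)
  pull out 2: (2/151) = +1  (since 151 mod 8 = 7)
  pull out 2: (2/151) = +1  (since 151 mod 8 = 7)
  reciprocity: (3/151) -> -(151/3)
  reduce: (1/3)
  (1/3) = 1
Product of signs = -1

-1


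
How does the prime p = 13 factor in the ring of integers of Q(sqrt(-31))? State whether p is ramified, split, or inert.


K = Q(sqrt(-31)). Since d mod 4 = 1, disc(K) = -31.
Check p | disc: -31 mod 13 = 8.
p does not divide disc. Compute Legendre symbol (d/p):
8^((13-1)/2) mod 13 = -1
(d/p) = -1, so p is inert: (p) stays prime with e=1, f=2, g=1.
Therefore p is inert.

inert


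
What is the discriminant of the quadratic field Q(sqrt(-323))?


For K = Q(sqrt(d)) with d squarefree: disc(K) = d if d = 1 mod 4, and disc(K) = 4d if d = 2 or 3 mod 4.
Here d = -323, and d mod 4 = 1.
d = 1 mod 4 (O_K = Z[(1+sqrt(d))/2]), so disc(K) = d = -323

-323


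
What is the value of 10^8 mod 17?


p = 17 is prime and the exponent is (p-1)/2 = 8, so by Euler's criterion 10^8 = (10/17) = +1 or -1 mod 17.
Compute by square-and-multiply:
  8 = 8 (binary 1000)
  Repeated squaring mod 17: 10^1 = 10, 10^2 = 15, 10^4 = 4, 10^8 = 16
  10^8 = 16 mod 17
Result 16 = p - 1 = -1 mod 17: 10 is a quadratic non-residue mod 17. As a residue in [0, p-1] the value is 16.
10^8 mod 17 = 16

16


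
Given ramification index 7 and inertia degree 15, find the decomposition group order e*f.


|D_P| = e * f
= 7 * 15
= 105

105


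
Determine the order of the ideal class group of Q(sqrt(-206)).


K = Q(sqrt(-206)). d mod 4 = 2, so D = disc(K) = 4d = -824
h(K) equals the number of primitive reduced positive-definite forms (a, b, c) = a*x^2 + b*x*y + c*y^2 with b^2 - 4ac = D,
where reduced means |b| <= a <= c, with b >= 0 whenever |b| = a or a = c, and primitive means gcd(a, b, c) = 1.
Reduced forces 3a^2 <= |D| = 824, so 1 <= a <= 16; b must have the parity of D, and c = (b^2 - D)/(4a) must be an integer >= a.
Enumerate a = 1..16, b in [-a, a]:
  a=1: (1, 0, 206)  [1]
  a=2: (2, 0, 103)  [1]
  a=3: (3, -2, 69), (3, 2, 69)  [2]
  a=4: none
  a=5: (5, -4, 42), (5, 4, 42)  [2]
  a=6: (6, -4, 35), (6, 4, 35)  [2]
  a=7: (7, -4, 30), (7, 4, 30)  [2]
  a=8: none
  a=9: (9, -2, 23), (9, 2, 23)  [2]
  a=10: (10, -4, 21), (10, 4, 21)  [2]
  a=11: (11, -10, 21), (11, 10, 21)  [2]
  a=12..13: none
  a=14: (14, -4, 15), (14, 4, 15)  [2]
  a=15: (15, -14, 17), (15, 14, 17)  [2]
  a=16: none
Total reduced forms: 1 + 1 + 2 + 2 + 2 + 2 + 2 + 2 + 2 + 2 + 2 = 20
h = 20

20


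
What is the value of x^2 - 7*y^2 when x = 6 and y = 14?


x^2 - d*y^2
= 6^2 - 7*14^2
= 36 - 1372
= -1336

-1336


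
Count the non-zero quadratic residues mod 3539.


For prime p, the number of non-zero quadratic residues is (p-1)/2.
= (3539-1)/2
= 1769

1769


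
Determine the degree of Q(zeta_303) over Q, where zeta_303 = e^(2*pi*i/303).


The degree equals Euler's totient phi(303).
303 = 3 * 101
phi(303) = 200

200


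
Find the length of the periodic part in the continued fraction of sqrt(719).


Run the CF algorithm for sqrt(719).
a_0 = floor(sqrt(719)) = 26; set m_0=0, q_0=1.
Recurrence: m' = q*a - m,  q' = (d - m'^2)/q,  a' = floor((a_0 + m')/q').
  step 1: m=26, q=43, a=1
  step 2: m=17, q=10, a=4
  step 3: m=23, q=19, a=2
  step 4: m=15, q=26, a=1
  step 5: m=11, q=23, a=1
  step 6: m=12, q=25, a=1
  step 7: m=13, q=22, a=1
  step 8: m=9, q=29, a=1
  step 9: m=20, q=11, a=4
  step 10: m=24, q=13, a=3
  step 11: m=15, q=38, a=1
  step 12: m=23, q=5, a=9
  step 13: m=22, q=47, a=1
  step 14: m=25, q=2, a=25
  step 15: m=25, q=47, a=1
  step 16: m=22, q=5, a=9
  step 17: m=23, q=38, a=1
  step 18: m=15, q=13, a=3
  step 19: m=24, q=11, a=4
  step 20: m=20, q=29, a=1
  step 21: m=9, q=22, a=1
  step 22: m=13, q=25, a=1
  step 23: m=12, q=23, a=1
  step 24: m=11, q=26, a=1
  step 25: m=15, q=19, a=2
  step 26: m=23, q=10, a=4
  step 27: m=17, q=43, a=1
  step 28: m=26, q=1, a=52
a_28 = 2*a_0 = 52, so the period closes here.
sqrt(719) = [26; 1, 4, 2, 1, 1, 1, 1, 1, 4, 3, 1, 9, 1, 25, 1, 9, 1, 3, 4, 1, 1, 1, 1, 1, 2, 4, 1, 52]
Period length = 28

28


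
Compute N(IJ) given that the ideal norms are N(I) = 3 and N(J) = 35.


N(IJ) = N(I) * N(J)
= 3 * 35
= 105

105


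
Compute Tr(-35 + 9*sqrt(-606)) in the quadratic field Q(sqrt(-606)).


Tr(a + b*sqrt(d)) = (a + b*sqrt(d)) + (a - b*sqrt(d)) = 2a
= 2 * (-35)
= -70

-70


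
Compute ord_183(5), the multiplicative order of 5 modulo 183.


We want ord_183(5), the smallest k >= 1 with 5^k = 1 mod 183.
n = 183 = 3 * 61, phi(183) = 120; the order divides phi(n).
Divisors of 120: 1, 2, 3, 4, 5, 6, 8, 10, 12, 15, 20, 24, 30, 40, 60, 120
Repeated squaring mod 183: 5^1 = 5, 5^2 = 25, 5^4 = 76, 5^8 = 103, 5^16 = 178, 5^32 = 25, 5^64 = 76
Test divisors in increasing order:
  k=1: 5^1 = 5 mod 183
  k=2: 5^2 = 25 mod 183
  k=3: 5^3 = 25 * 5 = 125 mod 183
  k=4: 5^4 = 76 mod 183
  k=5: 5^5 = 76 * 5 = 14 mod 183
  k=6: 5^6 = 76 * 25 = 70 mod 183
  k=8: 5^8 = 103 mod 183
  k=10: 5^10 = 103 * 25 = 13 mod 183
  k=12: 5^12 = 103 * 76 = 142 mod 183
  k=15: 5^15 = 103 * 76 * 25 * 5 = 182 mod 183
  k=20: 5^20 = 178 * 76 = 169 mod 183
  k=24: 5^24 = 178 * 103 = 34 mod 183
  k=30: 5^30 = 178 * 103 * 76 * 25 = 1 mod 183  <- first divisor giving 1
Order = 30

30


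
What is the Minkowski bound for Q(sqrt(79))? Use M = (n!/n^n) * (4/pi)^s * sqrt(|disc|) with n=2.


d = 79, d mod 4 = 3, so disc(K) = 4d = 316; |disc(K)| = 316
Real quadratic field, so n = 2, s = r2 = 0, r1 = 2
M = (n!/n^n) * (4/pi)^s * sqrt(|disc(K)|) = (2!/2^2) * (4/pi)^0 * sqrt(316)
= 0.5 * 1.000000 * 17.776389
= 8.8882

8.8882


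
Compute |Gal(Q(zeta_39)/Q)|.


|Gal(Q(zeta_39)/Q)| = phi(39)
= 24

24


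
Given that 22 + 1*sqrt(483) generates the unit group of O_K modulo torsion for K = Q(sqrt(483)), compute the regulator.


epsilon = 22 + 1*sqrt(483)
= 43.9773
R = ln(43.9773)
= 3.7837

3.7837


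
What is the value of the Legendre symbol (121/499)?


p = 499 is prime, so compute (121/499) with the reciprocity algorithm (Jacobi-symbol steps: pull out 2s via (2/n), flip via reciprocity, reduce):
  reciprocity: (121/499) -> +(499/121)
  reduce: (15/121)
  reciprocity: (15/121) -> +(121/15)
  reduce: (1/15)
  (1/15) = 1
Product of signs = 1
(121/499) = 1

1


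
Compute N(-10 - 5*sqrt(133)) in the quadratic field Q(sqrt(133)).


N(a + b*sqrt(d)) = a^2 - d*b^2
= (-10)^2 - (133)*(-5)^2
= 100 - 3325
= -3225

-3225


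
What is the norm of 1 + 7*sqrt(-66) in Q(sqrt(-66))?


N(a + b*sqrt(d)) = a^2 - d*b^2
= (1)^2 - (-66)*(7)^2
= 1 + 3234
= 3235

3235


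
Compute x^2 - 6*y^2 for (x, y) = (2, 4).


x^2 - d*y^2
= 2^2 - 6*4^2
= 4 - 96
= -92

-92


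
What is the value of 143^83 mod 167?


p = 167 is prime and the exponent is (p-1)/2 = 83, so by Euler's criterion 143^83 = (143/167) = +1 or -1 mod 167.
Compute by square-and-multiply:
  83 = 64 + 16 + 2 + 1 (binary 1010011)
  Repeated squaring mod 167: 143^1 = 143, 143^2 = 75, 143^4 = 114, 143^8 = 137, 143^16 = 65, 143^32 = 50, 143^64 = 162
  143^83 = 143^64 * 143^16 * 143^2 * 143^1 = 162 * 65 * 75 * 143 mod 167
    162 * 65 = 10530 = 9 mod 167
    9 * 75 = 675 = 7 mod 167
    7 * 143 = 1001 = 166 mod 167
  143^83 = 166 mod 167
Result 166 = p - 1 = -1 mod 167: 143 is a quadratic non-residue mod 167. As a residue in [0, p-1] the value is 166.
143^83 mod 167 = 166

166


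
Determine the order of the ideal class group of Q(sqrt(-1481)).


K = Q(sqrt(-1481)). d mod 4 = 3, so D = disc(K) = 4d = -5924
h(K) equals the number of primitive reduced positive-definite forms (a, b, c) = a*x^2 + b*x*y + c*y^2 with b^2 - 4ac = D,
where reduced means |b| <= a <= c, with b >= 0 whenever |b| = a or a = c, and primitive means gcd(a, b, c) = 1.
Reduced forces 3a^2 <= |D| = 5924, so 1 <= a <= 44; b must have the parity of D, and c = (b^2 - D)/(4a) must be an integer >= a.
Enumerate a = 1..44, b in [-a, a]:
  a=1: (1, 0, 1481)  [1]
  a=2: (2, 2, 741)  [1]
  a=3: (3, -2, 494), (3, 2, 494)  [2]
  a=4: none
  a=5: (5, -4, 297), (5, 4, 297)  [2]
  a=6: (6, -2, 247), (6, 2, 247)  [2]
  a=7..8: none
  a=9: (9, -4, 165), (9, 4, 165)  [2]
  a=10: (10, -6, 149), (10, 6, 149)  [2]
  a=11: (11, -4, 135), (11, 4, 135)  [2]
  a=12: none
  a=13: (13, -2, 114), (13, 2, 114)  [2]
  a=14: none
  a=15: (15, -14, 102), (15, -4, 99), (15, 4, 99), (15, 14, 102)  [4]
  a=16: none
  a=17: (17, -14, 90), (17, 14, 90)  [2]
  a=18: (18, -14, 85), (18, 14, 85)  [2]
  a=19: (19, -2, 78), (19, 2, 78)  [2]
  a=20..21: none
  a=22: (22, -18, 71), (22, 18, 71)  [2]
  a=23..24: none
  a=25: (25, -24, 65), (25, 24, 65)  [2]
  a=26: (26, -2, 57), (26, 2, 57)  [2]
  a=27: (27, -4, 55), (27, 4, 55)  [2]
  a=28..29: none
  a=30: (30, -26, 55), (30, -14, 51), (30, 14, 51), (30, 26, 55)  [4]
  a=31: (31, -20, 51), (31, 20, 51)  [2]
  a=32: none
  a=33: (33, -26, 50), (33, -4, 45), (33, 4, 45), (33, 26, 50)  [4]
  a=34: (34, -14, 45), (34, 14, 45)  [2]
  a=35..36: none
  a=37: (37, -12, 41), (37, 12, 41)  [2]
  a=38: (38, -2, 39), (38, 2, 39)  [2]
  a=39: (39, -28, 43), (39, 28, 43)  [2]
  a=40..44: none
Total reduced forms: 1 + 1 + 2 + 2 + 2 + 2 + 2 + 2 + 2 + 4 + 2 + 2 + 2 + 2 + 2 + 2 + 2 + 4 + 2 + 4 + 2 + 2 + 2 + 2 = 52
h = 52

52


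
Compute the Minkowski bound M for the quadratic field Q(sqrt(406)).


d = 406, d mod 4 = 2, so disc(K) = 4d = 1624; |disc(K)| = 1624
Real quadratic field, so n = 2, s = r2 = 0, r1 = 2
M = (n!/n^n) * (4/pi)^s * sqrt(|disc(K)|) = (2!/2^2) * (4/pi)^0 * sqrt(1624)
= 0.5 * 1.000000 * 40.298883
= 20.1494

20.1494


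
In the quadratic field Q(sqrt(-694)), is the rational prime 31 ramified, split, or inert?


K = Q(sqrt(-694)). Since d mod 4 = 2, disc(K) = -2776.
Check p | disc: -2776 mod 31 = 14.
p does not divide disc. Compute Legendre symbol (d/p):
19^((31-1)/2) mod 31 = 1
(d/p) = 1, so p splits: (p) = P*P' with e=1, f=1, g=2.
Therefore p is split.

split


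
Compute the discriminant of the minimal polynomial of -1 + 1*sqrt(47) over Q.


The element -1 + 1*sqrt(47) has minimal polynomial:
x^2 + 2*x - 46
Discriminant = (2)^2 - 4*(-46)
= 4 + 184
= 188

188


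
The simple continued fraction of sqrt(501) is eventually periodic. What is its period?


Run the CF algorithm for sqrt(501).
a_0 = floor(sqrt(501)) = 22; set m_0=0, q_0=1.
Recurrence: m' = q*a - m,  q' = (d - m'^2)/q,  a' = floor((a_0 + m')/q').
  step 1: m=22, q=17, a=2
  step 2: m=12, q=21, a=1
  step 3: m=9, q=20, a=1
  step 4: m=11, q=19, a=1
  step 5: m=8, q=23, a=1
  step 6: m=15, q=12, a=3
  step 7: m=21, q=5, a=8
  step 8: m=19, q=28, a=1
  step 9: m=9, q=15, a=2
  step 10: m=21, q=4, a=10
  step 11: m=19, q=35, a=1
  step 12: m=16, q=7, a=5
  step 13: m=19, q=20, a=2
  step 14: m=21, q=3, a=14
  step 15: m=21, q=20, a=2
  step 16: m=19, q=7, a=5
  step 17: m=16, q=35, a=1
  step 18: m=19, q=4, a=10
  step 19: m=21, q=15, a=2
  step 20: m=9, q=28, a=1
  step 21: m=19, q=5, a=8
  step 22: m=21, q=12, a=3
  step 23: m=15, q=23, a=1
  step 24: m=8, q=19, a=1
  step 25: m=11, q=20, a=1
  step 26: m=9, q=21, a=1
  step 27: m=12, q=17, a=2
  step 28: m=22, q=1, a=44
a_28 = 2*a_0 = 44, so the period closes here.
sqrt(501) = [22; 2, 1, 1, 1, 1, 3, 8, 1, 2, 10, 1, 5, 2, 14, 2, 5, 1, 10, 2, 1, 8, 3, 1, 1, 1, 1, 2, 44]
Period length = 28

28


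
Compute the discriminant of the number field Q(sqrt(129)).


For K = Q(sqrt(d)) with d squarefree: disc(K) = d if d = 1 mod 4, and disc(K) = 4d if d = 2 or 3 mod 4.
Here d = 129, and d mod 4 = 1.
d = 1 mod 4 (O_K = Z[(1+sqrt(d))/2]), so disc(K) = d = 129

129


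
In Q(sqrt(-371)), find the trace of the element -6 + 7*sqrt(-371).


Tr(a + b*sqrt(d)) = (a + b*sqrt(d)) + (a - b*sqrt(d)) = 2a
= 2 * (-6)
= -12

-12


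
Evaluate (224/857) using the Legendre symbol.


p = 857 is prime, so compute (224/857) with the reciprocity algorithm (Jacobi-symbol steps: pull out 2s via (2/n), flip via reciprocity, reduce):
  pull out 2: (2/857) = +1  (since 857 mod 8 = 1)
  pull out 2: (2/857) = +1  (since 857 mod 8 = 1)
  pull out 2: (2/857) = +1  (since 857 mod 8 = 1)
  pull out 2: (2/857) = +1  (since 857 mod 8 = 1)
  pull out 2: (2/857) = +1  (since 857 mod 8 = 1)
  reciprocity: (7/857) -> +(857/7)
  reduce: (3/7)
  reciprocity: (3/7) -> -(7/3)
  reduce: (1/3)
  (1/3) = 1
Product of signs = -1
(224/857) = -1

-1


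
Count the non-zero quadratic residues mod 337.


For prime p, the number of non-zero quadratic residues is (p-1)/2.
= (337-1)/2
= 168

168


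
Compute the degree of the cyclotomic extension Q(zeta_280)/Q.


The degree equals Euler's totient phi(280).
280 = 2^3 * 5 * 7
phi(280) = 96

96


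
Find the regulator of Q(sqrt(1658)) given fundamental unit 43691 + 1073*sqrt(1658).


epsilon = 43691 + 1073*sqrt(1658)
= 87382.0000
R = ln(87382.0000)
= 11.3780

11.3780


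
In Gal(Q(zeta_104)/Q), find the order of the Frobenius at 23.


The Frobenius at p in Gal(Q(zeta_n)/Q) = (Z/nZ)* is the class of p, so its order is ord_104(23), the smallest k >= 1 with 23^k = 1 mod 104.
n = 104 = 2^3 * 13, phi(104) = 48; the order divides phi(n).
Divisors of 48: 1, 2, 3, 4, 6, 8, 12, 16, 24, 48
Repeated squaring mod 104: 23^1 = 23, 23^2 = 9, 23^4 = 81, 23^8 = 9, 23^16 = 81, 23^32 = 9
Test divisors in increasing order:
  k=1: 23^1 = 23 mod 104
  k=2: 23^2 = 9 mod 104
  k=3: 23^3 = 9 * 23 = 103 mod 104
  k=4: 23^4 = 81 mod 104
  k=6: 23^6 = 81 * 9 = 1 mod 104  <- first divisor giving 1
Order = 6

6


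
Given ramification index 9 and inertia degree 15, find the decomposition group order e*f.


|D_P| = e * f
= 9 * 15
= 135

135


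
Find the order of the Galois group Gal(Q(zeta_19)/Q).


|Gal(Q(zeta_19)/Q)| = phi(19)
= 18

18


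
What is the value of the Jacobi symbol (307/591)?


Compute (307/591) via quadratic reciprocity:
  reciprocity: (307/591) -> -(591/307)
  reduce: (284/307)
  pull out 2: (2/307) = -1  (since 307 mod 8 = 3)
  pull out 2: (2/307) = -1  (since 307 mod 8 = 3)
  reciprocity: (71/307) -> -(307/71)
  reduce: (23/71)
  reciprocity: (23/71) -> -(71/23)
  reduce: (2/23)
  pull out 2: (2/23) = +1  (since 23 mod 8 = 7)
  (1/23) = 1
Product of signs = -1

-1


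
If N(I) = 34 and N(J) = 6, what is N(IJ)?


N(IJ) = N(I) * N(J)
= 34 * 6
= 204

204


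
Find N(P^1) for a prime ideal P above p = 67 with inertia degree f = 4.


N(P^a) = p^(a*f)
= 67^(1*4)
= 67^4
= 20151121

20151121


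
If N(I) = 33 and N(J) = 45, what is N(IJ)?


N(IJ) = N(I) * N(J)
= 33 * 45
= 1485

1485


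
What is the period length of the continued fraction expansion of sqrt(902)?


Run the CF algorithm for sqrt(902).
a_0 = floor(sqrt(902)) = 30; set m_0=0, q_0=1.
Recurrence: m' = q*a - m,  q' = (d - m'^2)/q,  a' = floor((a_0 + m')/q').
  step 1: m=30, q=2, a=30
  step 2: m=30, q=1, a=60
a_2 = 2*a_0 = 60, so the period closes here.
sqrt(902) = [30; 30, 60]
Period length = 2

2


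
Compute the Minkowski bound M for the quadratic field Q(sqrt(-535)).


d = -535, d mod 4 = 1, so disc(K) = d = -535; |disc(K)| = 535
Imaginary quadratic field, so n = 2, s = r2 = 1, r1 = 0
M = (n!/n^n) * (4/pi)^s * sqrt(|disc(K)|) = (2!/2^2) * (4/pi)^1 * sqrt(535)
= 0.5 * 1.273240 * 23.130067
= 14.7251

14.7251


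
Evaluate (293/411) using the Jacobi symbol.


Compute (293/411) via quadratic reciprocity:
  reciprocity: (293/411) -> +(411/293)
  reduce: (118/293)
  pull out 2: (2/293) = -1  (since 293 mod 8 = 5)
  reciprocity: (59/293) -> +(293/59)
  reduce: (57/59)
  reciprocity: (57/59) -> +(59/57)
  reduce: (2/57)
  pull out 2: (2/57) = +1  (since 57 mod 8 = 1)
  (1/57) = 1
Product of signs = -1

-1


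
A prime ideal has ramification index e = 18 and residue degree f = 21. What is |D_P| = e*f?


|D_P| = e * f
= 18 * 21
= 378

378


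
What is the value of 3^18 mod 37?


p = 37 is prime and the exponent is (p-1)/2 = 18, so by Euler's criterion 3^18 = (3/37) = +1 or -1 mod 37.
Compute by square-and-multiply:
  18 = 16 + 2 (binary 10010)
  Repeated squaring mod 37: 3^1 = 3, 3^2 = 9, 3^4 = 7, 3^8 = 12, 3^16 = 33
  3^18 = 3^16 * 3^2 = 33 * 9 mod 37
    33 * 9 = 297 = 1 mod 37
  3^18 = 1 mod 37
Result 1: 3 is a quadratic residue mod 37.
3^18 mod 37 = 1

1


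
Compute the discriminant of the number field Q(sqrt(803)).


For K = Q(sqrt(d)) with d squarefree: disc(K) = d if d = 1 mod 4, and disc(K) = 4d if d = 2 or 3 mod 4.
Here d = 803, and d mod 4 = 3.
d = 3 mod 4, not 1 (O_K = Z[sqrt(d)]), so disc(K) = 4d = 4 * (803) = 3212

3212


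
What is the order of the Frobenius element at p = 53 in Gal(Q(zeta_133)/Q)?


The Frobenius at p in Gal(Q(zeta_n)/Q) = (Z/nZ)* is the class of p, so its order is ord_133(53), the smallest k >= 1 with 53^k = 1 mod 133.
n = 133 = 7 * 19, phi(133) = 108; the order divides phi(n).
Divisors of 108: 1, 2, 3, 4, 6, 9, 12, 18, 27, 36, 54, 108
Repeated squaring mod 133: 53^1 = 53, 53^2 = 16, 53^4 = 123, 53^8 = 100, 53^16 = 25, 53^32 = 93, 53^64 = 4
Test divisors in increasing order:
  k=1: 53^1 = 53 mod 133
  k=2: 53^2 = 16 mod 133
  k=3: 53^3 = 16 * 53 = 50 mod 133
  k=4: 53^4 = 123 mod 133
  k=6: 53^6 = 123 * 16 = 106 mod 133
  k=9: 53^9 = 100 * 53 = 113 mod 133
  k=12: 53^12 = 100 * 123 = 64 mod 133
  k=18: 53^18 = 25 * 16 = 1 mod 133  <- first divisor giving 1
Order = 18

18


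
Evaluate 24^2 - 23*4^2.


x^2 - d*y^2
= 24^2 - 23*4^2
= 576 - 368
= 208

208


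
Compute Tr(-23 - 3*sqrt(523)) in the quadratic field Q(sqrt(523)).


Tr(a + b*sqrt(d)) = (a + b*sqrt(d)) + (a - b*sqrt(d)) = 2a
= 2 * (-23)
= -46

-46


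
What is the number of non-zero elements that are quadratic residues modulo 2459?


For prime p, the number of non-zero quadratic residues is (p-1)/2.
= (2459-1)/2
= 1229

1229


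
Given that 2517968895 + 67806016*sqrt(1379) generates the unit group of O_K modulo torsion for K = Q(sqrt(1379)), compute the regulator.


epsilon = 2517968895 + 67806016*sqrt(1379)
= 5.0359e+09
R = ln(5.0359e+09)
= 22.3399

22.3399


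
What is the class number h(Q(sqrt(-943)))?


K = Q(sqrt(-943)). d mod 4 = 1, so D = disc(K) = d = -943
h(K) equals the number of primitive reduced positive-definite forms (a, b, c) = a*x^2 + b*x*y + c*y^2 with b^2 - 4ac = D,
where reduced means |b| <= a <= c, with b >= 0 whenever |b| = a or a = c, and primitive means gcd(a, b, c) = 1.
Reduced forces 3a^2 <= |D| = 943, so 1 <= a <= 17; b must have the parity of D, and c = (b^2 - D)/(4a) must be an integer >= a.
Enumerate a = 1..17, b in [-a, a]:
  a=1: (1, 1, 236)  [1]
  a=2: (2, -1, 118), (2, 1, 118)  [2]
  a=3: none
  a=4: (4, -1, 59), (4, 1, 59)  [2]
  a=5..6: none
  a=7: (7, -3, 34), (7, 3, 34)  [2]
  a=8: (8, -7, 31), (8, 7, 31)  [2]
  a=9..10: none
  a=11: (11, -5, 22), (11, 5, 22)  [2]
  a=12..13: none
  a=14: (14, -11, 19), (14, -3, 17), (14, 3, 17), (14, 11, 19)  [4]
  a=15: none
  a=16: (16, 9, 16)  [1]
  a=17: none
Total reduced forms: 1 + 2 + 2 + 2 + 2 + 2 + 4 + 1 = 16
h = 16

16


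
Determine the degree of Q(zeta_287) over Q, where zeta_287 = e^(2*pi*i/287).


The degree equals Euler's totient phi(287).
287 = 7 * 41
phi(287) = 240

240


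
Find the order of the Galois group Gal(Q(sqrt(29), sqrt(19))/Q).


The 2 square roots of distinct primes are multiplicatively independent over Q,
so [K:Q] = 2^2 and Gal(K/Q) is isomorphic to (Z/2Z)^2.
|Gal| = 2^2 = 4

4


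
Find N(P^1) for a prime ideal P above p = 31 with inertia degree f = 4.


N(P^a) = p^(a*f)
= 31^(1*4)
= 31^4
= 923521

923521


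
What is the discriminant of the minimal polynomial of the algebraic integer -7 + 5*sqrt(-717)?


The element -7 + 5*sqrt(-717) has minimal polynomial:
x^2 + 14*x + 17974
Discriminant = (14)^2 - 4*(17974)
= 196 - 71896
= -71700

-71700


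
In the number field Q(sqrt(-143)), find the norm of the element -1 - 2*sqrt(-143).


N(a + b*sqrt(d)) = a^2 - d*b^2
= (-1)^2 - (-143)*(-2)^2
= 1 + 572
= 573

573


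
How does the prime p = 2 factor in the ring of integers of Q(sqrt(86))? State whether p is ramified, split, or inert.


K = Q(sqrt(86)). Since d mod 4 = 2, disc(K) = 344.
Check p | disc: 344 mod 2 = 0.
p divides disc, so p ramifies: (p) = P^2 with e=2, f=1, g=1.
Therefore p is ramified.

ramified


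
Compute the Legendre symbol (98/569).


p = 569 is prime, so compute (98/569) with the reciprocity algorithm (Jacobi-symbol steps: pull out 2s via (2/n), flip via reciprocity, reduce):
  pull out 2: (2/569) = +1  (since 569 mod 8 = 1)
  reciprocity: (49/569) -> +(569/49)
  reduce: (30/49)
  pull out 2: (2/49) = +1  (since 49 mod 8 = 1)
  reciprocity: (15/49) -> +(49/15)
  reduce: (4/15)
  pull out 2: (2/15) = +1  (since 15 mod 8 = 7)
  pull out 2: (2/15) = +1  (since 15 mod 8 = 7)
  (1/15) = 1
Product of signs = 1
(98/569) = 1

1


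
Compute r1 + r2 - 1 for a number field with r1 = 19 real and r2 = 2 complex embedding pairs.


By Dirichlet's unit theorem:
rank = r1 + r2 - 1
= 19 + 2 - 1
= 20

20


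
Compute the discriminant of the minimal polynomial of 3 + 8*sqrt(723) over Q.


The element 3 + 8*sqrt(723) has minimal polynomial:
x^2 - 6*x - 46263
Discriminant = (-6)^2 - 4*(-46263)
= 36 + 185052
= 185088

185088


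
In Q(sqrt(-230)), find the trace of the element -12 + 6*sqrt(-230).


Tr(a + b*sqrt(d)) = (a + b*sqrt(d)) + (a - b*sqrt(d)) = 2a
= 2 * (-12)
= -24

-24


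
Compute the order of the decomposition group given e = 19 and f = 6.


|D_P| = e * f
= 19 * 6
= 114

114


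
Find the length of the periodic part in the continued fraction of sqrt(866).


Run the CF algorithm for sqrt(866).
a_0 = floor(sqrt(866)) = 29; set m_0=0, q_0=1.
Recurrence: m' = q*a - m,  q' = (d - m'^2)/q,  a' = floor((a_0 + m')/q').
  step 1: m=29, q=25, a=2
  step 2: m=21, q=17, a=2
  step 3: m=13, q=41, a=1
  step 4: m=28, q=2, a=28
  step 5: m=28, q=41, a=1
  step 6: m=13, q=17, a=2
  step 7: m=21, q=25, a=2
  step 8: m=29, q=1, a=58
a_8 = 2*a_0 = 58, so the period closes here.
sqrt(866) = [29; 2, 2, 1, 28, 1, 2, 2, 58]
Period length = 8

8


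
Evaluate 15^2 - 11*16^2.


x^2 - d*y^2
= 15^2 - 11*16^2
= 225 - 2816
= -2591

-2591


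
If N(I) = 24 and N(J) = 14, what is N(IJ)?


N(IJ) = N(I) * N(J)
= 24 * 14
= 336

336


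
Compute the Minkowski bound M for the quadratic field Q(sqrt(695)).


d = 695, d mod 4 = 3, so disc(K) = 4d = 2780; |disc(K)| = 2780
Real quadratic field, so n = 2, s = r2 = 0, r1 = 2
M = (n!/n^n) * (4/pi)^s * sqrt(|disc(K)|) = (2!/2^2) * (4/pi)^0 * sqrt(2780)
= 0.5 * 1.000000 * 52.725705
= 26.3629

26.3629


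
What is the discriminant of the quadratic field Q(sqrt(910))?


For K = Q(sqrt(d)) with d squarefree: disc(K) = d if d = 1 mod 4, and disc(K) = 4d if d = 2 or 3 mod 4.
Here d = 910, and d mod 4 = 2.
d = 2 mod 4, not 1 (O_K = Z[sqrt(d)]), so disc(K) = 4d = 4 * (910) = 3640

3640


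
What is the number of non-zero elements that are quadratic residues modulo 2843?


For prime p, the number of non-zero quadratic residues is (p-1)/2.
= (2843-1)/2
= 1421

1421


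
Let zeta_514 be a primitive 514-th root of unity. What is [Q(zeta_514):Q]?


The degree equals Euler's totient phi(514).
514 = 2 * 257
phi(514) = 256

256


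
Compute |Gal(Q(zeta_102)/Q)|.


|Gal(Q(zeta_102)/Q)| = phi(102)
= 32

32


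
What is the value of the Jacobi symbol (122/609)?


Compute (122/609) via quadratic reciprocity:
  pull out 2: (2/609) = +1  (since 609 mod 8 = 1)
  reciprocity: (61/609) -> +(609/61)
  reduce: (60/61)
  pull out 2: (2/61) = -1  (since 61 mod 8 = 5)
  pull out 2: (2/61) = -1  (since 61 mod 8 = 5)
  reciprocity: (15/61) -> +(61/15)
  reduce: (1/15)
  (1/15) = 1
Product of signs = 1

1


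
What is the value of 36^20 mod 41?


p = 41 is prime and the exponent is (p-1)/2 = 20, so by Euler's criterion 36^20 = (36/41) = +1 or -1 mod 41.
Compute by square-and-multiply:
  20 = 16 + 4 (binary 10100)
  Repeated squaring mod 41: 36^1 = 36, 36^2 = 25, 36^4 = 10, 36^8 = 18, 36^16 = 37
  36^20 = 36^16 * 36^4 = 37 * 10 mod 41
    37 * 10 = 370 = 1 mod 41
  36^20 = 1 mod 41
Result 1: 36 is a quadratic residue mod 41.
36^20 mod 41 = 1

1


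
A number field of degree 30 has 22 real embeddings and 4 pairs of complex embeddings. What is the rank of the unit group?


By Dirichlet's unit theorem:
rank = r1 + r2 - 1
= 22 + 4 - 1
= 25

25


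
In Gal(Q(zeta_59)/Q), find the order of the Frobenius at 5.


The Frobenius at p in Gal(Q(zeta_n)/Q) = (Z/nZ)* is the class of p, so its order is ord_59(5), the smallest k >= 1 with 5^k = 1 mod 59.
n = 59 = 59, phi(59) = 58; the order divides phi(n).
Divisors of 58: 1, 2, 29, 58
Repeated squaring mod 59: 5^1 = 5, 5^2 = 25, 5^4 = 35, 5^8 = 45, 5^16 = 19, 5^32 = 7
Test divisors in increasing order:
  k=1: 5^1 = 5 mod 59
  k=2: 5^2 = 25 mod 59
  k=29: 5^29 = 19 * 45 * 35 * 5 = 1 mod 59  <- first divisor giving 1
Order = 29

29


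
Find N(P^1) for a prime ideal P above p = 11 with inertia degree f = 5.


N(P^a) = p^(a*f)
= 11^(1*5)
= 11^5
= 161051

161051


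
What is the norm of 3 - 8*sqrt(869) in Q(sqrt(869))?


N(a + b*sqrt(d)) = a^2 - d*b^2
= (3)^2 - (869)*(-8)^2
= 9 - 55616
= -55607

-55607


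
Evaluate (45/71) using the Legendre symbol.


p = 71 is prime, so compute (45/71) with the reciprocity algorithm (Jacobi-symbol steps: pull out 2s via (2/n), flip via reciprocity, reduce):
  reciprocity: (45/71) -> +(71/45)
  reduce: (26/45)
  pull out 2: (2/45) = -1  (since 45 mod 8 = 5)
  reciprocity: (13/45) -> +(45/13)
  reduce: (6/13)
  pull out 2: (2/13) = -1  (since 13 mod 8 = 5)
  reciprocity: (3/13) -> +(13/3)
  reduce: (1/3)
  (1/3) = 1
Product of signs = 1
(45/71) = 1

1


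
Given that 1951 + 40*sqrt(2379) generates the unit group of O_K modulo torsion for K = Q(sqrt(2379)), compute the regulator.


epsilon = 1951 + 40*sqrt(2379)
= 3901.9997
R = ln(3901.9997)
= 8.2692

8.2692


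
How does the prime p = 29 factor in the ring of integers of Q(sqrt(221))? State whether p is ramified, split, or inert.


K = Q(sqrt(221)). Since d mod 4 = 1, disc(K) = 221.
Check p | disc: 221 mod 29 = 18.
p does not divide disc. Compute Legendre symbol (d/p):
18^((29-1)/2) mod 29 = -1
(d/p) = -1, so p is inert: (p) stays prime with e=1, f=2, g=1.
Therefore p is inert.

inert


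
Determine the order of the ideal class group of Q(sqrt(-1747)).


K = Q(sqrt(-1747)). d mod 4 = 1, so D = disc(K) = d = -1747
h(K) equals the number of primitive reduced positive-definite forms (a, b, c) = a*x^2 + b*x*y + c*y^2 with b^2 - 4ac = D,
where reduced means |b| <= a <= c, with b >= 0 whenever |b| = a or a = c, and primitive means gcd(a, b, c) = 1.
Reduced forces 3a^2 <= |D| = 1747, so 1 <= a <= 24; b must have the parity of D, and c = (b^2 - D)/(4a) must be an integer >= a.
Enumerate a = 1..24, b in [-a, a]:
  a=1: (1, 1, 437)  [1]
  a=2..16: none
  a=17: (17, -15, 29), (17, 15, 29)  [2]
  a=18: none
  a=19: (19, -1, 23), (19, 1, 23)  [2]
  a=20..24: none
Total reduced forms: 1 + 2 + 2 = 5
h = 5

5


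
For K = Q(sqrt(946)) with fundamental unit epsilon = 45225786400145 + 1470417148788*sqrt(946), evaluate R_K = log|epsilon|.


epsilon = 45225786400145 + 1470417148788*sqrt(946)
= 9.0452e+13
R = ln(9.0452e+13)
= 32.1358

32.1358


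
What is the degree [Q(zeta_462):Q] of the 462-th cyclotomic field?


The degree equals Euler's totient phi(462).
462 = 2 * 3 * 7 * 11
phi(462) = 120

120


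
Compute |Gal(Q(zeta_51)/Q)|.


|Gal(Q(zeta_51)/Q)| = phi(51)
= 32

32


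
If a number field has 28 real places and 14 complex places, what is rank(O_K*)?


By Dirichlet's unit theorem:
rank = r1 + r2 - 1
= 28 + 14 - 1
= 41

41


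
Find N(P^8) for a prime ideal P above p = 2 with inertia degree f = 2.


N(P^a) = p^(a*f)
= 2^(8*2)
= 2^16
= 65536

65536


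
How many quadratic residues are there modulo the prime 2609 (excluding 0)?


For prime p, the number of non-zero quadratic residues is (p-1)/2.
= (2609-1)/2
= 1304

1304


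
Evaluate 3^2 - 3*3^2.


x^2 - d*y^2
= 3^2 - 3*3^2
= 9 - 27
= -18

-18


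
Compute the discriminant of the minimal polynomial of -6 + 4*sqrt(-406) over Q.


The element -6 + 4*sqrt(-406) has minimal polynomial:
x^2 + 12*x + 6532
Discriminant = (12)^2 - 4*(6532)
= 144 - 26128
= -25984

-25984


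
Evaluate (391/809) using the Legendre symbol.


p = 809 is prime, so compute (391/809) with the reciprocity algorithm (Jacobi-symbol steps: pull out 2s via (2/n), flip via reciprocity, reduce):
  reciprocity: (391/809) -> +(809/391)
  reduce: (27/391)
  reciprocity: (27/391) -> -(391/27)
  reduce: (13/27)
  reciprocity: (13/27) -> +(27/13)
  reduce: (1/13)
  (1/13) = 1
Product of signs = -1
(391/809) = -1

-1


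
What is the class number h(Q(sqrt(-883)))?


K = Q(sqrt(-883)). d mod 4 = 1, so D = disc(K) = d = -883
h(K) equals the number of primitive reduced positive-definite forms (a, b, c) = a*x^2 + b*x*y + c*y^2 with b^2 - 4ac = D,
where reduced means |b| <= a <= c, with b >= 0 whenever |b| = a or a = c, and primitive means gcd(a, b, c) = 1.
Reduced forces 3a^2 <= |D| = 883, so 1 <= a <= 17; b must have the parity of D, and c = (b^2 - D)/(4a) must be an integer >= a.
Enumerate a = 1..17, b in [-a, a]:
  a=1: (1, 1, 221)  [1]
  a=2..12: none
  a=13: (13, -1, 17), (13, 1, 17)  [2]
  a=14..17: none
Total reduced forms: 1 + 2 = 3
h = 3

3


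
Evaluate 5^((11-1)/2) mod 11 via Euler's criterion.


p = 11 is prime and the exponent is (p-1)/2 = 5, so by Euler's criterion 5^5 = (5/11) = +1 or -1 mod 11.
Compute by square-and-multiply:
  5 = 4 + 1 (binary 101)
  Repeated squaring mod 11: 5^1 = 5, 5^2 = 3, 5^4 = 9
  5^5 = 5^4 * 5^1 = 9 * 5 mod 11
    9 * 5 = 45 = 1 mod 11
  5^5 = 1 mod 11
Result 1: 5 is a quadratic residue mod 11.
5^5 mod 11 = 1

1


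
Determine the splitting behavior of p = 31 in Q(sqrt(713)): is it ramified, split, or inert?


K = Q(sqrt(713)). Since d mod 4 = 1, disc(K) = 713.
Check p | disc: 713 mod 31 = 0.
p divides disc, so p ramifies: (p) = P^2 with e=2, f=1, g=1.
Therefore p is ramified.

ramified


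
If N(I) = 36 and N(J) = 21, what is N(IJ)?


N(IJ) = N(I) * N(J)
= 36 * 21
= 756

756


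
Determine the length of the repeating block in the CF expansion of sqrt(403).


Run the CF algorithm for sqrt(403).
a_0 = floor(sqrt(403)) = 20; set m_0=0, q_0=1.
Recurrence: m' = q*a - m,  q' = (d - m'^2)/q,  a' = floor((a_0 + m')/q').
  step 1: m=20, q=3, a=13
  step 2: m=19, q=14, a=2
  step 3: m=9, q=23, a=1
  step 4: m=14, q=9, a=3
  step 5: m=13, q=26, a=1
  step 6: m=13, q=9, a=3
  step 7: m=14, q=23, a=1
  step 8: m=9, q=14, a=2
  step 9: m=19, q=3, a=13
  step 10: m=20, q=1, a=40
a_10 = 2*a_0 = 40, so the period closes here.
sqrt(403) = [20; 13, 2, 1, 3, 1, 3, 1, 2, 13, 40]
Period length = 10

10


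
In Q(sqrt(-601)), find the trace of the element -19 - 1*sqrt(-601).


Tr(a + b*sqrt(d)) = (a + b*sqrt(d)) + (a - b*sqrt(d)) = 2a
= 2 * (-19)
= -38

-38


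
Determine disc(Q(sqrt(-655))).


For K = Q(sqrt(d)) with d squarefree: disc(K) = d if d = 1 mod 4, and disc(K) = 4d if d = 2 or 3 mod 4.
Here d = -655, and d mod 4 = 1.
d = 1 mod 4 (O_K = Z[(1+sqrt(d))/2]), so disc(K) = d = -655

-655


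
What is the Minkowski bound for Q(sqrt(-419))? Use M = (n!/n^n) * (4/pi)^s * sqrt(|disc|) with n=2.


d = -419, d mod 4 = 1, so disc(K) = d = -419; |disc(K)| = 419
Imaginary quadratic field, so n = 2, s = r2 = 1, r1 = 0
M = (n!/n^n) * (4/pi)^s * sqrt(|disc(K)|) = (2!/2^2) * (4/pi)^1 * sqrt(419)
= 0.5 * 1.273240 * 20.469489
= 13.0313

13.0313


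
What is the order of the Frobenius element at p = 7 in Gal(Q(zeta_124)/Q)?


The Frobenius at p in Gal(Q(zeta_n)/Q) = (Z/nZ)* is the class of p, so its order is ord_124(7), the smallest k >= 1 with 7^k = 1 mod 124.
n = 124 = 2^2 * 31, phi(124) = 60; the order divides phi(n).
Divisors of 60: 1, 2, 3, 4, 5, 6, 10, 12, 15, 20, 30, 60
Repeated squaring mod 124: 7^1 = 7, 7^2 = 49, 7^4 = 45, 7^8 = 41, 7^16 = 69, 7^32 = 49
Test divisors in increasing order:
  k=1: 7^1 = 7 mod 124
  k=2: 7^2 = 49 mod 124
  k=3: 7^3 = 49 * 7 = 95 mod 124
  k=4: 7^4 = 45 mod 124
  k=5: 7^5 = 45 * 7 = 67 mod 124
  k=6: 7^6 = 45 * 49 = 97 mod 124
  k=10: 7^10 = 41 * 49 = 25 mod 124
  k=12: 7^12 = 41 * 45 = 109 mod 124
  k=15: 7^15 = 41 * 45 * 49 * 7 = 63 mod 124
  k=20: 7^20 = 69 * 45 = 5 mod 124
  k=30: 7^30 = 69 * 41 * 45 * 49 = 1 mod 124  <- first divisor giving 1
Order = 30

30


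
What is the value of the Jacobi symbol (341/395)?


Compute (341/395) via quadratic reciprocity:
  reciprocity: (341/395) -> +(395/341)
  reduce: (54/341)
  pull out 2: (2/341) = -1  (since 341 mod 8 = 5)
  reciprocity: (27/341) -> +(341/27)
  reduce: (17/27)
  reciprocity: (17/27) -> +(27/17)
  reduce: (10/17)
  pull out 2: (2/17) = +1  (since 17 mod 8 = 1)
  reciprocity: (5/17) -> +(17/5)
  reduce: (2/5)
  pull out 2: (2/5) = -1  (since 5 mod 8 = 5)
  (1/5) = 1
Product of signs = 1

1


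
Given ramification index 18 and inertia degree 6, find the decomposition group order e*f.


|D_P| = e * f
= 18 * 6
= 108

108


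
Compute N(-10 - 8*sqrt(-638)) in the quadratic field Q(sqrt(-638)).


N(a + b*sqrt(d)) = a^2 - d*b^2
= (-10)^2 - (-638)*(-8)^2
= 100 + 40832
= 40932

40932


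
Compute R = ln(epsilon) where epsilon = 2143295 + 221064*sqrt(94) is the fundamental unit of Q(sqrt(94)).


epsilon = 2143295 + 221064*sqrt(94)
= 4.2866e+06
R = ln(4.2866e+06)
= 15.2710

15.2710


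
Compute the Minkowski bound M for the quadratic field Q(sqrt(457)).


d = 457, d mod 4 = 1, so disc(K) = d = 457; |disc(K)| = 457
Real quadratic field, so n = 2, s = r2 = 0, r1 = 2
M = (n!/n^n) * (4/pi)^s * sqrt(|disc(K)|) = (2!/2^2) * (4/pi)^0 * sqrt(457)
= 0.5 * 1.000000 * 21.377558
= 10.6888

10.6888


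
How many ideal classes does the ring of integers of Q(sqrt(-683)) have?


K = Q(sqrt(-683)). d mod 4 = 1, so D = disc(K) = d = -683
h(K) equals the number of primitive reduced positive-definite forms (a, b, c) = a*x^2 + b*x*y + c*y^2 with b^2 - 4ac = D,
where reduced means |b| <= a <= c, with b >= 0 whenever |b| = a or a = c, and primitive means gcd(a, b, c) = 1.
Reduced forces 3a^2 <= |D| = 683, so 1 <= a <= 15; b must have the parity of D, and c = (b^2 - D)/(4a) must be an integer >= a.
Enumerate a = 1..15, b in [-a, a]:
  a=1: (1, 1, 171)  [1]
  a=2: none
  a=3: (3, -1, 57), (3, 1, 57)  [2]
  a=4..8: none
  a=9: (9, -1, 19), (9, 1, 19)  [2]
  a=10..15: none
Total reduced forms: 1 + 2 + 2 = 5
h = 5

5


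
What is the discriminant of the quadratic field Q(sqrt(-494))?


For K = Q(sqrt(d)) with d squarefree: disc(K) = d if d = 1 mod 4, and disc(K) = 4d if d = 2 or 3 mod 4.
Here d = -494, and d mod 4 = 2.
d = 2 mod 4, not 1 (O_K = Z[sqrt(d)]), so disc(K) = 4d = 4 * (-494) = -1976

-1976


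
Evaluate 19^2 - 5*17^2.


x^2 - d*y^2
= 19^2 - 5*17^2
= 361 - 1445
= -1084

-1084


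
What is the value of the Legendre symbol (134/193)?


p = 193 is prime, so compute (134/193) with the reciprocity algorithm (Jacobi-symbol steps: pull out 2s via (2/n), flip via reciprocity, reduce):
  pull out 2: (2/193) = +1  (since 193 mod 8 = 1)
  reciprocity: (67/193) -> +(193/67)
  reduce: (59/67)
  reciprocity: (59/67) -> -(67/59)
  reduce: (8/59)
  pull out 2: (2/59) = -1  (since 59 mod 8 = 3)
  pull out 2: (2/59) = -1  (since 59 mod 8 = 3)
  pull out 2: (2/59) = -1  (since 59 mod 8 = 3)
  (1/59) = 1
Product of signs = 1
(134/193) = 1

1


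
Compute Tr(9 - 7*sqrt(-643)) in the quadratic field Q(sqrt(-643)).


Tr(a + b*sqrt(d)) = (a + b*sqrt(d)) + (a - b*sqrt(d)) = 2a
= 2 * (9)
= 18

18


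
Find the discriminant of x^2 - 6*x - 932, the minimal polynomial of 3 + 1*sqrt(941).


The element 3 + 1*sqrt(941) has minimal polynomial:
x^2 - 6*x - 932
Discriminant = (-6)^2 - 4*(-932)
= 36 + 3728
= 3764

3764


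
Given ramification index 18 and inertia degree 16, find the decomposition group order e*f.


|D_P| = e * f
= 18 * 16
= 288

288


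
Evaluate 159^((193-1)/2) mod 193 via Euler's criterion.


p = 193 is prime and the exponent is (p-1)/2 = 96, so by Euler's criterion 159^96 = (159/193) = +1 or -1 mod 193.
Compute by square-and-multiply:
  96 = 64 + 32 (binary 1100000)
  Repeated squaring mod 193: 159^1 = 159, 159^2 = 191, 159^4 = 4, 159^8 = 16, 159^16 = 63, 159^32 = 109, 159^64 = 108
  159^96 = 159^64 * 159^32 = 108 * 109 mod 193
    108 * 109 = 11772 = 192 mod 193
  159^96 = 192 mod 193
Result 192 = p - 1 = -1 mod 193: 159 is a quadratic non-residue mod 193. As a residue in [0, p-1] the value is 192.
159^96 mod 193 = 192

192


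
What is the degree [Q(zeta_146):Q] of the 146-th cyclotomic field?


The degree equals Euler's totient phi(146).
146 = 2 * 73
phi(146) = 72

72


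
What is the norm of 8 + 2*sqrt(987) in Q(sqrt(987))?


N(a + b*sqrt(d)) = a^2 - d*b^2
= (8)^2 - (987)*(2)^2
= 64 - 3948
= -3884

-3884


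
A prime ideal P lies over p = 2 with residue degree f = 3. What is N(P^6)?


N(P^a) = p^(a*f)
= 2^(6*3)
= 2^18
= 262144

262144


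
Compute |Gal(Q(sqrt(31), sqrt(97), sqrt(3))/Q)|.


The 3 square roots of distinct primes are multiplicatively independent over Q,
so [K:Q] = 2^3 and Gal(K/Q) is isomorphic to (Z/2Z)^3.
|Gal| = 2^3 = 8

8


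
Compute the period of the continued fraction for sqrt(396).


Run the CF algorithm for sqrt(396).
a_0 = floor(sqrt(396)) = 19; set m_0=0, q_0=1.
Recurrence: m' = q*a - m,  q' = (d - m'^2)/q,  a' = floor((a_0 + m')/q').
  step 1: m=19, q=35, a=1
  step 2: m=16, q=4, a=8
  step 3: m=16, q=35, a=1
  step 4: m=19, q=1, a=38
a_4 = 2*a_0 = 38, so the period closes here.
sqrt(396) = [19; 1, 8, 1, 38]
Period length = 4

4


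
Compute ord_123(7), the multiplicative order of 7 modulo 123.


We want ord_123(7), the smallest k >= 1 with 7^k = 1 mod 123.
n = 123 = 3 * 41, phi(123) = 80; the order divides phi(n).
Divisors of 80: 1, 2, 4, 5, 8, 10, 16, 20, 40, 80
Repeated squaring mod 123: 7^1 = 7, 7^2 = 49, 7^4 = 64, 7^8 = 37, 7^16 = 16, 7^32 = 10, 7^64 = 100
Test divisors in increasing order:
  k=1: 7^1 = 7 mod 123
  k=2: 7^2 = 49 mod 123
  k=4: 7^4 = 64 mod 123
  k=5: 7^5 = 64 * 7 = 79 mod 123
  k=8: 7^8 = 37 mod 123
  k=10: 7^10 = 37 * 49 = 91 mod 123
  k=16: 7^16 = 16 mod 123
  k=20: 7^20 = 16 * 64 = 40 mod 123
  k=40: 7^40 = 10 * 37 = 1 mod 123  <- first divisor giving 1
Order = 40

40


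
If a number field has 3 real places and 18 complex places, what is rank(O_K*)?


By Dirichlet's unit theorem:
rank = r1 + r2 - 1
= 3 + 18 - 1
= 20

20


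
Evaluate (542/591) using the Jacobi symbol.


Compute (542/591) via quadratic reciprocity:
  pull out 2: (2/591) = +1  (since 591 mod 8 = 7)
  reciprocity: (271/591) -> -(591/271)
  reduce: (49/271)
  reciprocity: (49/271) -> +(271/49)
  reduce: (26/49)
  pull out 2: (2/49) = +1  (since 49 mod 8 = 1)
  reciprocity: (13/49) -> +(49/13)
  reduce: (10/13)
  pull out 2: (2/13) = -1  (since 13 mod 8 = 5)
  reciprocity: (5/13) -> +(13/5)
  reduce: (3/5)
  reciprocity: (3/5) -> +(5/3)
  reduce: (2/3)
  pull out 2: (2/3) = -1  (since 3 mod 8 = 3)
  (1/3) = 1
Product of signs = -1

-1


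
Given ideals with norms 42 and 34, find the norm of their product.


N(IJ) = N(I) * N(J)
= 42 * 34
= 1428

1428


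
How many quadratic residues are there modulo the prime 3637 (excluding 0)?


For prime p, the number of non-zero quadratic residues is (p-1)/2.
= (3637-1)/2
= 1818

1818


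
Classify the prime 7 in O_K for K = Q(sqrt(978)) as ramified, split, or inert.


K = Q(sqrt(978)). Since d mod 4 = 2, disc(K) = 3912.
Check p | disc: 3912 mod 7 = 6.
p does not divide disc. Compute Legendre symbol (d/p):
5^((7-1)/2) mod 7 = -1
(d/p) = -1, so p is inert: (p) stays prime with e=1, f=2, g=1.
Therefore p is inert.

inert
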